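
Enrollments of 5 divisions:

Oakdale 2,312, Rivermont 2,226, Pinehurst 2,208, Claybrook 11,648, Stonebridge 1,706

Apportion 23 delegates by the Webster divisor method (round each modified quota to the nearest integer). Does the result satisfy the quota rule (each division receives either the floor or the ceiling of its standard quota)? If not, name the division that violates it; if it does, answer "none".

none

Standard quotas: Oakdale 2.646, Rivermont 2.547, Pinehurst 2.527, Claybrook 13.329, Stonebridge 1.952.
Webster allocation: Oakdale 3, Rivermont 3, Pinehurst 2, Claybrook 13, Stonebridge 2.
Every allocation lies between the lower and upper quota.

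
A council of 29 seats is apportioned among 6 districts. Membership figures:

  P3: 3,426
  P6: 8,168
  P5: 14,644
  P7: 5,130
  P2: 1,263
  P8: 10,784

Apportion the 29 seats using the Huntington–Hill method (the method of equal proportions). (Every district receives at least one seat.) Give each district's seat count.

P3 2, P6 6, P5 10, P7 3, P2 1, P8 7

With divisor 1486: modified quotas P3 2.306, P6 5.497, P5 9.855, P7 3.452, P2 0.850, P8 7.257.
Geometric-mean thresholds: P3 √(2·3)=2.449, P6 √(5·6)=5.477, P5 √(9·10)=9.487, P7 √(3·4)=3.464, P2 (min 1), P8 √(7·8)=7.483.
Each quota rounded against its threshold gives P3 2, P6 6, P5 10, P7 3, P2 1, P8 7 (total 29).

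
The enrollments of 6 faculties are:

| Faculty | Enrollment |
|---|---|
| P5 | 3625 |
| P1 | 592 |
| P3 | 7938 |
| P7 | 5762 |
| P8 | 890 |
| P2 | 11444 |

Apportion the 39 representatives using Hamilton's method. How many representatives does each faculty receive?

Standard divisor: 30251 ÷ 39 ≈ 775.667.
Standard quotas: P5 4.6734, P1 0.7632, P3 10.2338, P7 7.4284, P8 1.1474, P2 14.7538.
Lower quotas: P5 4, P1 0, P3 10, P7 7, P8 1, P2 14 (sum 36, leaving 3 seats).
Remainders in descending order: P1 0.7632, P2 0.7538, P5 0.6734, P7 0.4284, P3 0.2338, P8 0.1474.
The surplus seats go to P1, P2, P5.

P5 5, P1 1, P3 10, P7 7, P8 1, P2 15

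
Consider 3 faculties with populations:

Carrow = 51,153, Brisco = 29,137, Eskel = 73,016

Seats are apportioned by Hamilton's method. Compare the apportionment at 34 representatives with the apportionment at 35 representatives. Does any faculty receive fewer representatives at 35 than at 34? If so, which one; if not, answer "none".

At 34 seats: Carrow 11, Brisco 7, Eskel 16.
At 35 seats: Carrow 12, Brisco 6, Eskel 17.
Brisco drops from 7 to 6.

Brisco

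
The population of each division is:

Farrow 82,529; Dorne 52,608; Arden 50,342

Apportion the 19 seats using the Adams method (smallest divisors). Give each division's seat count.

Farrow 8; Dorne 6; Arden 5

Standard divisor 185479/19 ≈ 9762.053; standard quotas: Farrow 8.454, Dorne 5.389, Arden 5.157.
Rounding up gives 9, 6, 6 = 21 seats, so the divisor must be adjusted.
With modified divisor 10400: modified quotas Farrow 7.935, Dorne 5.058, Arden 4.841.
Rounding up: Farrow 8, Dorne 6, Arden 5 (total 19).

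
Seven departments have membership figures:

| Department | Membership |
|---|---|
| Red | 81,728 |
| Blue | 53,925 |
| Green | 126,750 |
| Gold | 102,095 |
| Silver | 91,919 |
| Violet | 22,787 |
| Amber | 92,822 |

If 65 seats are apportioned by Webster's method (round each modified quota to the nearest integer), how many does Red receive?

Standard divisor 572026/65 ≈ 8800.4; standard quotas: Red 9.287, Blue 6.128, Green 14.403, Gold 11.601, Silver 10.445, Violet 2.589, Amber 10.547.
Rounding to the nearest integer gives Red 9, Blue 6, Green 14, Gold 12, Silver 10, Violet 3, Amber 11 — total 65, matching the house size, so no adjustment is needed.
Red receives 9.

9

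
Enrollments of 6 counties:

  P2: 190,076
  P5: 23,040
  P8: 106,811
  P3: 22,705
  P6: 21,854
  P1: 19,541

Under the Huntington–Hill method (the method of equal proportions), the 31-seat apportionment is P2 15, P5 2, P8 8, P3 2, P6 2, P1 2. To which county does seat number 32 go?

Priority for the next seat is population ÷ (√(s·(s+1))).
Priorities: P2 12269.353, P5 9406.041, P8 12587.797, P3 9269.277, P6 8921.858, P1 7977.580.
Highest priority: P8.

P8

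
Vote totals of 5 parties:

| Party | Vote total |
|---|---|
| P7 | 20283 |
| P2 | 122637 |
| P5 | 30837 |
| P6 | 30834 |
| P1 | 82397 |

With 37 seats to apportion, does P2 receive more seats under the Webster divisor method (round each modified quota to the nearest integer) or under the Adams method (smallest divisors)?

Webster

Webster: P7 3, P2 16, P5 4, P6 4, P1 10.
Adams: P7 3, P2 15, P5 4, P6 4, P1 11.
P2 gets 16 under Webster and 15 under Adams.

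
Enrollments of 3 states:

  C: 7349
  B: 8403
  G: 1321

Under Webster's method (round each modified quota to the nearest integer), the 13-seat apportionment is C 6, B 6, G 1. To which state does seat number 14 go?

Priority for the next seat is population ÷ (current seats + 0.5).
Priorities: C 1130.615, B 1292.769, G 880.667.
Highest priority: B.

B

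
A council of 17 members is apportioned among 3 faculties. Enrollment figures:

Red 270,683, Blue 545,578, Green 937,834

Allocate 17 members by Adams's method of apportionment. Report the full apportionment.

Standard divisor 1754095/17 ≈ 103182.059; standard quotas: Red 2.623, Blue 5.288, Green 9.089.
Rounding up gives 3, 6, 10 = 19 seats, so the divisor must be adjusted.
With modified divisor 113200: modified quotas Red 2.391, Blue 4.820, Green 8.285.
Rounding up: Red 3, Blue 5, Green 9 (total 17).

Red: 3; Blue: 5; Green: 9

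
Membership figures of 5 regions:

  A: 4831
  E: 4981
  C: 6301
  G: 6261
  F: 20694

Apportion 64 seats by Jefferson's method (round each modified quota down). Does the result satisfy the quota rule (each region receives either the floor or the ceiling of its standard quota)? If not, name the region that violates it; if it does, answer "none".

Standard quotas: A 7.179, E 7.402, C 9.363, G 9.304, F 30.752.
Jefferson allocation: A 7, E 7, C 9, G 9, F 32.
F has quota 30.752 (lower 30, upper 31) but receives 32 — outside the quota interval.

F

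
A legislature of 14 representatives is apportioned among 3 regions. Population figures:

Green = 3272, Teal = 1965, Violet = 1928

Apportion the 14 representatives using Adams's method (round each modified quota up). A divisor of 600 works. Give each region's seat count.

Green 6; Teal 4; Violet 4

With modified divisor 600: modified quotas Green 5.453, Teal 3.275, Violet 3.213.
Rounding up: Green 6, Teal 4, Violet 4 (total 14).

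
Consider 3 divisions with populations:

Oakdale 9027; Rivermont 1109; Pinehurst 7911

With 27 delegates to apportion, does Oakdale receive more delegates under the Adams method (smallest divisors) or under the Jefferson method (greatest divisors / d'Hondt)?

Adams: Oakdale 13, Rivermont 2, Pinehurst 12.
Jefferson: Oakdale 14, Rivermont 1, Pinehurst 12.
Oakdale gets 13 under Adams and 14 under Jefferson.

Jefferson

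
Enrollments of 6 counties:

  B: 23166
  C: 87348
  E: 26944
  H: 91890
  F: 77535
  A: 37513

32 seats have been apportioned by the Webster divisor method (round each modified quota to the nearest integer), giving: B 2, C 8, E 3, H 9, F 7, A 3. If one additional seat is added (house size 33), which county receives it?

A

Priority for the next seat is population ÷ (current seats + 0.5).
Priorities: B 9266.400, C 10276.235, E 7698.286, H 9672.632, F 10338.000, A 10718.000.
Highest priority: A.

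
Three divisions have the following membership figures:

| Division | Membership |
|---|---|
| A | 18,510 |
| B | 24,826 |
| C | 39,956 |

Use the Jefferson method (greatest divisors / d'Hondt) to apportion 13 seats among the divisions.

A: 3; B: 4; C: 6

Standard divisor 83292/13 ≈ 6407.077; standard quotas: A 2.889, B 3.875, C 6.236.
Rounding down gives 2, 3, 6 = 11 seats, so the divisor must be adjusted.
With modified divisor 5900: modified quotas A 3.137, B 4.208, C 6.772.
Rounding down: A 3, B 4, C 6 (total 13).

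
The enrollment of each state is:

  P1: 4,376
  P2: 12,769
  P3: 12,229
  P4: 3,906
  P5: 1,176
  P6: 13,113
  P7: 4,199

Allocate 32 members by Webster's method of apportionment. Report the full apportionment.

Standard divisor 51768/32 ≈ 1617.75; standard quotas: P1 2.705, P2 7.893, P3 7.559, P4 2.414, P5 0.727, P6 8.106, P7 2.596.
Rounding to the nearest integer gives 3, 8, 8, 2, 1, 8, 3 = 33 seats, so the divisor must be adjusted.
With modified divisor 1660: modified quotas P1 2.636, P2 7.692, P3 7.367, P4 2.353, P5 0.708, P6 7.899, P7 2.530.
Rounding to the nearest integer: P1 3, P2 8, P3 7, P4 2, P5 1, P6 8, P7 3 (total 32).

P1=3; P2=8; P3=7; P4=2; P5=1; P6=8; P7=3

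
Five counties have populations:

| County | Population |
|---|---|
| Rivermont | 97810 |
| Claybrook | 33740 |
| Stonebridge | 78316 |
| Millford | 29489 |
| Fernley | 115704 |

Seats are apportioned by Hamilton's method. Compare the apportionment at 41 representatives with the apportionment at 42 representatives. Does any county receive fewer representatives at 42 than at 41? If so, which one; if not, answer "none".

At 41 seats: Rivermont 11, Claybrook 4, Stonebridge 9, Millford 4, Fernley 13.
At 42 seats: Rivermont 12, Claybrook 4, Stonebridge 9, Millford 3, Fernley 14.
Millford drops from 4 to 3.

Millford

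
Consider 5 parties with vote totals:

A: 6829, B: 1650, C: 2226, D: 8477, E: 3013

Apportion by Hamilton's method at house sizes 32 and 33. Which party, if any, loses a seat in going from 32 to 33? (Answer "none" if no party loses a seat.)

At 32 seats: A 10, B 3, C 3, D 12, E 4.
At 33 seats: A 10, B 2, C 3, D 13, E 5.
B drops from 3 to 2.

B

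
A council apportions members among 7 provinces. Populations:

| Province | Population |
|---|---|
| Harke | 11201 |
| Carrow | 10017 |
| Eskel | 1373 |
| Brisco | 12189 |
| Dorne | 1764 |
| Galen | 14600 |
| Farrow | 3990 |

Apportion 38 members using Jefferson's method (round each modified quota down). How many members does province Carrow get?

Standard divisor 55134/38 ≈ 1450.895; standard quotas: Harke 7.720, Carrow 6.904, Eskel 0.946, Brisco 8.401, Dorne 1.216, Galen 10.063, Farrow 2.750.
Rounding down gives 7, 6, 0, 8, 1, 10, 2 = 34 seats, so the divisor must be adjusted.
With modified divisor 1340: modified quotas Harke 8.359, Carrow 7.475, Eskel 1.025, Brisco 9.096, Dorne 1.316, Galen 10.896, Farrow 2.978.
Rounding down: Harke 8, Carrow 7, Eskel 1, Brisco 9, Dorne 1, Galen 10, Farrow 2 (total 38).
Carrow receives 7.

7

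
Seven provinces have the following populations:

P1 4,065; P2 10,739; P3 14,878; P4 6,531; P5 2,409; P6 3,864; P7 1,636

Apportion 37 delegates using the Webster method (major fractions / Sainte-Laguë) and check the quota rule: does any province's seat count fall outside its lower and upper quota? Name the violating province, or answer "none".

Standard quotas: P1 3.409, P2 9.006, P3 12.476, P4 5.477, P5 2.020, P6 3.240, P7 1.372.
Webster allocation: P1 3, P2 9, P3 13, P4 6, P5 2, P6 3, P7 1.
Every allocation lies between the lower and upper quota.

none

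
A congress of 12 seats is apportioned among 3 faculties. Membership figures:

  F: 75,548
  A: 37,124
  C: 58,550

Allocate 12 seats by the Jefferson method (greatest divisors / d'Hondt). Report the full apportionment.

F 6, A 2, C 4

Standard divisor 171222/12 ≈ 14268.5; standard quotas: F 5.295, A 2.602, C 4.103.
Rounding down gives 5, 2, 4 = 11 seats, so the divisor must be adjusted.
With modified divisor 12500: modified quotas F 6.044, A 2.970, C 4.684.
Rounding down: F 6, A 2, C 4 (total 12).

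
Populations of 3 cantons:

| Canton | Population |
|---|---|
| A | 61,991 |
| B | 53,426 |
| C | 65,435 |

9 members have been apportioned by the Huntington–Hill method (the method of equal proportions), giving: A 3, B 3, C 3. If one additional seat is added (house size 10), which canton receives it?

C

Priority for the next seat is population ÷ (√(s·(s+1))).
Priorities: A 17895.260, B 15422.758, C 18889.457.
Highest priority: C.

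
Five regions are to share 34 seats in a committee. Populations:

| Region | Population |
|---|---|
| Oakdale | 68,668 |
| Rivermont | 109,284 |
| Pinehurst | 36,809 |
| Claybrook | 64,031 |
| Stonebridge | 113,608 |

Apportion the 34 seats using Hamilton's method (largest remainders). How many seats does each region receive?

Oakdale: 6; Rivermont: 9; Pinehurst: 3; Claybrook: 6; Stonebridge: 10

Total 392400; standard divisor 392400/34 ≈ 11541.176.
Standard quotas: Oakdale 5.9498, Rivermont 9.4691, Pinehurst 3.1894, Claybrook 5.5480, Stonebridge 9.8437.
Lower quotas: Oakdale 5, Rivermont 9, Pinehurst 3, Claybrook 5, Stonebridge 9 (sum 31, leaving 3 seats).
Remainders in descending order: Oakdale 0.9498, Stonebridge 0.8437, Claybrook 0.5480, Rivermont 0.4691, Pinehurst 0.1894.
The surplus seats go to Oakdale, Stonebridge, Claybrook.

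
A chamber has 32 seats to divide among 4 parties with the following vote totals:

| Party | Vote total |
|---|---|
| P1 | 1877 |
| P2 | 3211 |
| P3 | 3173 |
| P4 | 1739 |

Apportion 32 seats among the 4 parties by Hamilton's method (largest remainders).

P1 6, P2 10, P3 10, P4 6

Standard divisor: 10000 ÷ 32 ≈ 312.5.
Standard quotas: P1 6.006, P2 10.275, P3 10.154, P4 5.565.
Lower quotas: P1 6, P2 10, P3 10, P4 5 (sum 31, leaving 1 seat).
Remainders in descending order: P4 0.565, P2 0.275, P3 0.154, P1 0.006.
The surplus seat goes to P4.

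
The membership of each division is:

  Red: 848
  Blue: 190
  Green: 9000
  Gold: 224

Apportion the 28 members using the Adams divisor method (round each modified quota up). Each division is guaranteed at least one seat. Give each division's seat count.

Standard divisor 10262/28 ≈ 366.5; standard quotas: Red 2.314, Blue 0.518, Green 24.557, Gold 0.611.
Rounding up gives 3, 1, 25, 1 = 30 seats, so the divisor must be adjusted.
With modified divisor 400: modified quotas Red 2.120, Blue 0.475, Green 22.500, Gold 0.560.
Rounding up: Red 3, Blue 1, Green 23, Gold 1 (total 28).

Red=3; Blue=1; Green=23; Gold=1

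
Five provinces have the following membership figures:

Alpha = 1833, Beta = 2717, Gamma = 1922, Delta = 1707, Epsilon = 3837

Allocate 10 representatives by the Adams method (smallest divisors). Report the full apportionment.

Alpha 2, Beta 2, Gamma 2, Delta 1, Epsilon 3

Standard divisor 12016/10 ≈ 1201.6; standard quotas: Alpha 1.525, Beta 2.261, Gamma 1.600, Delta 1.421, Epsilon 3.193.
Rounding up gives 2, 3, 2, 2, 4 = 13 seats, so the divisor must be adjusted.
With modified divisor 1770: modified quotas Alpha 1.036, Beta 1.535, Gamma 1.086, Delta 0.964, Epsilon 2.168.
Rounding up: Alpha 2, Beta 2, Gamma 2, Delta 1, Epsilon 3 (total 10).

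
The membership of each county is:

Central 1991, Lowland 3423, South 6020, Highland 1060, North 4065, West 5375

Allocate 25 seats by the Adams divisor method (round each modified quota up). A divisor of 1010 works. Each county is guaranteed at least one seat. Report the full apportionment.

Central 2, Lowland 4, South 6, Highland 2, North 5, West 6

With modified divisor 1010: modified quotas Central 1.971, Lowland 3.389, South 5.960, Highland 1.050, North 4.025, West 5.322.
Rounding up: Central 2, Lowland 4, South 6, Highland 2, North 5, West 6 (total 25).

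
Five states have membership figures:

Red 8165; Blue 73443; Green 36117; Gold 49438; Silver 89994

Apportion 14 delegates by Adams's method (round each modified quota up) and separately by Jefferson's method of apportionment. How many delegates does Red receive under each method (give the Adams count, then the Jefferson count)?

1 and 0

Adams: Red 1, Blue 4, Green 2, Gold 3, Silver 4.
Jefferson: Red 0, Blue 4, Green 2, Gold 3, Silver 5.
Red gets 1 under Adams and 0 under Jefferson.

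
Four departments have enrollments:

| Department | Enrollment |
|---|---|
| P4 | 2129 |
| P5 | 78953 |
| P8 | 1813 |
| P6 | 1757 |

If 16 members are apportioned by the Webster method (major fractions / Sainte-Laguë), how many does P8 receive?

0

Standard divisor 84652/16 ≈ 5290.75; standard quotas: P4 0.402, P5 14.923, P8 0.343, P6 0.332.
Rounding to the nearest integer gives 0, 15, 0, 0 = 15 seats, so the divisor must be adjusted.
With modified divisor 4900: modified quotas P4 0.434, P5 16.113, P8 0.370, P6 0.359.
Rounding to the nearest integer: P4 0, P5 16, P8 0, P6 0 (total 16).
P8 receives 0.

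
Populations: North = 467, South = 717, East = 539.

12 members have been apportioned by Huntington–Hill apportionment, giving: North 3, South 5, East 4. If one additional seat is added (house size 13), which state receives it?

North

Priority for the next seat is population ÷ (√(s·(s+1))).
Priorities: North 134.811, South 130.906, East 120.524.
Highest priority: North.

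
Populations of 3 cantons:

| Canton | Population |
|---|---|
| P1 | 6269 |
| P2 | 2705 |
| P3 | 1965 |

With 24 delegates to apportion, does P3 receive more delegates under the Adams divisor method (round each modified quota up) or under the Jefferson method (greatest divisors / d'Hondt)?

Adams

Adams: P1 13, P2 6, P3 5.
Jefferson: P1 14, P2 6, P3 4.
P3 gets 5 under Adams and 4 under Jefferson.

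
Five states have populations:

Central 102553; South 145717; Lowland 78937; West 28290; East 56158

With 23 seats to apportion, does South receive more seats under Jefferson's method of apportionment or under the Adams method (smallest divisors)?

Jefferson: Central 6, South 9, Lowland 4, West 1, East 3.
Adams: Central 6, South 8, Lowland 4, West 2, East 3.
South gets 9 under Jefferson and 8 under Adams.

Jefferson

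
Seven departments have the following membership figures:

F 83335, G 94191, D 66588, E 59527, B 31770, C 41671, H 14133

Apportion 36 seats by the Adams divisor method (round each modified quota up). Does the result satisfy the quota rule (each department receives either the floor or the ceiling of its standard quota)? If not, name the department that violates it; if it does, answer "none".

none

Standard quotas: F 7.669, G 8.668, D 6.127, E 5.478, B 2.924, C 3.835, H 1.301.
Adams allocation: F 7, G 8, D 6, E 6, B 3, C 4, H 2.
Every allocation lies between the lower and upper quota.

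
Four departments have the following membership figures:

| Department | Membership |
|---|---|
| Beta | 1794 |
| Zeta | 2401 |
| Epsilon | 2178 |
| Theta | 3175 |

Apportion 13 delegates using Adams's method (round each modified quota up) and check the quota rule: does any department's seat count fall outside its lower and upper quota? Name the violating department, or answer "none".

none

Standard quotas: Beta 2.443, Zeta 3.269, Epsilon 2.965, Theta 4.323.
Adams allocation: Beta 3, Zeta 3, Epsilon 3, Theta 4.
Every allocation lies between the lower and upper quota.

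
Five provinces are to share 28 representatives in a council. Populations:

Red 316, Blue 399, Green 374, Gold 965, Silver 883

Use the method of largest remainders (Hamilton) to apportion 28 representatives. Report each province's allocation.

The standard divisor is 2937/28 ≈ 104.893.
Standard quotas: Red 3.013, Blue 3.804, Green 3.566, Gold 9.200, Silver 8.418.
Lower quotas: Red 3, Blue 3, Green 3, Gold 9, Silver 8 (sum 26, leaving 2 seats).
Remainders in descending order: Blue 0.804, Green 0.566, Silver 0.418, Gold 0.200, Red 0.013.
Largest remainders: Blue, Green receive the extra seats.

Red=3; Blue=4; Green=4; Gold=9; Silver=8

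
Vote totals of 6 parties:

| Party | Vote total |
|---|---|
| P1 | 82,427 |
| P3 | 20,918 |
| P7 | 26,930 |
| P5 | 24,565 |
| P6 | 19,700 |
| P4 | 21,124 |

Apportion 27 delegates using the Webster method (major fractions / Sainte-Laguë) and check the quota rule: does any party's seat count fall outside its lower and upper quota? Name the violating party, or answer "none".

none

Standard quotas: P1 11.374, P3 2.887, P7 3.716, P5 3.390, P6 2.718, P4 2.915.
Webster allocation: P1 11, P3 3, P7 4, P5 3, P6 3, P4 3.
Every allocation lies between the lower and upper quota.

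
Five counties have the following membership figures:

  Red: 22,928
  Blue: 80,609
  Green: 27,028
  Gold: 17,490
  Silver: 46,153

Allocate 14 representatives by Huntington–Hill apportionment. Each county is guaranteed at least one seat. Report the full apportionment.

With divisor 14020: modified quotas Red 1.635, Blue 5.750, Green 1.928, Gold 1.248, Silver 3.292.
Geometric-mean thresholds: Red √(1·2)=1.414, Blue √(5·6)=5.477, Green √(1·2)=1.414, Gold √(1·2)=1.414, Silver √(3·4)=3.464.
Each quota rounded against its threshold gives Red 2, Blue 6, Green 2, Gold 1, Silver 3 (total 14).

Red=2, Blue=6, Green=2, Gold=1, Silver=3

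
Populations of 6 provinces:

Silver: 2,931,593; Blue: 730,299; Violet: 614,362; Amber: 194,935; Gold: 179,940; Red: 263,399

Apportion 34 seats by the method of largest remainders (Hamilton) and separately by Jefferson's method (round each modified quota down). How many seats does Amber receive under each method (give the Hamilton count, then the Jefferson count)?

2 and 1

Hamilton: Silver 20, Blue 5, Violet 4, Amber 2, Gold 1, Red 2.
Jefferson: Silver 22, Blue 5, Violet 4, Amber 1, Gold 1, Red 1.
Amber gets 2 under Hamilton and 1 under Jefferson.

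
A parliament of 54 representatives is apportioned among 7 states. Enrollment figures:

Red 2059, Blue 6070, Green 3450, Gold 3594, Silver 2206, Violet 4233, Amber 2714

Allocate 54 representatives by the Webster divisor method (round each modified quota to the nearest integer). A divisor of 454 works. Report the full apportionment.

With modified divisor 454: modified quotas Red 4.535, Blue 13.370, Green 7.599, Gold 7.916, Silver 4.859, Violet 9.324, Amber 5.978.
Rounding to the nearest integer: Red 5, Blue 13, Green 8, Gold 8, Silver 5, Violet 9, Amber 6 (total 54).

Red=5, Blue=13, Green=8, Gold=8, Silver=5, Violet=9, Amber=6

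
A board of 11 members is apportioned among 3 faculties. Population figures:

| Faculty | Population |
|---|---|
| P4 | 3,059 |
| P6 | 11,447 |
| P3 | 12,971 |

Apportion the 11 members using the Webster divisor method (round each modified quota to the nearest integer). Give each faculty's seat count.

Standard divisor 27477/11 ≈ 2497.909; standard quotas: P4 1.225, P6 4.583, P3 5.193.
Rounding to the nearest integer gives P4 1, P6 5, P3 5 — total 11, matching the house size, so no adjustment is needed.

P4 1, P6 5, P3 5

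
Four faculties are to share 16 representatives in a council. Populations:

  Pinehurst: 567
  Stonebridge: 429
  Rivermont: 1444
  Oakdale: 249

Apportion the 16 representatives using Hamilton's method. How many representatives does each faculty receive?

Standard divisor: 2689 ÷ 16 ≈ 168.062.
Standard quotas: Pinehurst 3.374, Stonebridge 2.553, Rivermont 8.592, Oakdale 1.482.
Lower quotas: Pinehurst 3, Stonebridge 2, Rivermont 8, Oakdale 1 (sum 14, leaving 2 seats).
Remainders in descending order: Rivermont 0.592, Stonebridge 0.553, Oakdale 0.482, Pinehurst 0.374.
Largest remainders: Rivermont, Stonebridge receive the extra seats.

Pinehurst: 3; Stonebridge: 3; Rivermont: 9; Oakdale: 1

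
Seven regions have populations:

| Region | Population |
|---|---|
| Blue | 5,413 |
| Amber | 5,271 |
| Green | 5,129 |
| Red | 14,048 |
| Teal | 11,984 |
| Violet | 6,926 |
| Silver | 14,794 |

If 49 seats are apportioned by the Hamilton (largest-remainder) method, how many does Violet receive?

The standard divisor is 63565/49 ≈ 1297.245.
Standard quotas: Blue 4.1727, Amber 4.0632, Green 3.9538, Red 10.8291, Teal 9.2380, Violet 5.3390, Silver 11.4042.
Lower quotas: Blue 4, Amber 4, Green 3, Red 10, Teal 9, Violet 5, Silver 11 (sum 46, leaving 3 seats).
Remainders in descending order: Green 0.9538, Red 0.8291, Silver 0.4042, Violet 0.3390, Teal 0.2380, Blue 0.1727, Amber 0.0632.
Largest remainders: Green, Red, Silver receive the extra seats.
Violet receives 5.

5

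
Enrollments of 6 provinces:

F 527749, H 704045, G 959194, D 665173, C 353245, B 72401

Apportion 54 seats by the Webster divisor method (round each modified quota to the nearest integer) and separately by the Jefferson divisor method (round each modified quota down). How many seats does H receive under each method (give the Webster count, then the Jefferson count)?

11 and 12

Webster: F 9, H 11, G 16, D 11, C 6, B 1.
Jefferson: F 8, H 12, G 16, D 11, C 6, B 1.
H gets 11 under Webster and 12 under Jefferson.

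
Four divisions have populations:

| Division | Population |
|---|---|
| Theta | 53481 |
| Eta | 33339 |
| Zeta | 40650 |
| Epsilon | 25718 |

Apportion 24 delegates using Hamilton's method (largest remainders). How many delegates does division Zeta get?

Total 153188; standard divisor 153188/24 ≈ 6382.833.
Standard quotas: Theta 8.3789, Eta 5.2232, Zeta 6.3686, Epsilon 4.0292.
Lower quotas: Theta 8, Eta 5, Zeta 6, Epsilon 4 (sum 23, leaving 1 seat).
Remainders in descending order: Theta 0.3789, Zeta 0.3686, Eta 0.2232, Epsilon 0.0292.
The surplus seat goes to Theta.
Zeta receives 6.

6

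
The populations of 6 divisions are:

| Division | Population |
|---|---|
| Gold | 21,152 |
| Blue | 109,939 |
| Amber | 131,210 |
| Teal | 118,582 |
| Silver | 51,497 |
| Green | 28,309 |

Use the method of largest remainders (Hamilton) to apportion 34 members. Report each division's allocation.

The standard divisor is 460689/34 ≈ 13549.676.
Standard quotas: Gold 1.5611, Blue 8.1138, Amber 9.6836, Teal 8.7516, Silver 3.8006, Green 2.0893.
Lower quotas: Gold 1, Blue 8, Amber 9, Teal 8, Silver 3, Green 2 (sum 31, leaving 3 seats).
Remainders in descending order: Silver 0.8006, Teal 0.7516, Amber 0.6836, Gold 0.5611, Blue 0.1138, Green 0.0893.
The surplus seats go to Silver, Teal, Amber.

Gold 1; Blue 8; Amber 10; Teal 9; Silver 4; Green 2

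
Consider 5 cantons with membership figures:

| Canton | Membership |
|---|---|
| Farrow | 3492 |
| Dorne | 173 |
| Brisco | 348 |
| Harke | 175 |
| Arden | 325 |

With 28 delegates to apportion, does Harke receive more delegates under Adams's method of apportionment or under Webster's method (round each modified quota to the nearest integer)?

Adams: Farrow 21, Dorne 1, Brisco 2, Harke 2, Arden 2.
Webster: Farrow 22, Dorne 1, Brisco 2, Harke 1, Arden 2.
Harke gets 2 under Adams and 1 under Webster.

Adams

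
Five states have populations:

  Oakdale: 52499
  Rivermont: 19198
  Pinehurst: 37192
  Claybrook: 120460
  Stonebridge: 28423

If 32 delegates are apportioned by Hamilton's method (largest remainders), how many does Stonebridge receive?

The standard divisor is 257772/32 ≈ 8055.375.
Standard quotas: Oakdale 6.5173, Rivermont 2.3833, Pinehurst 4.6170, Claybrook 14.9540, Stonebridge 3.5285.
Lower quotas: Oakdale 6, Rivermont 2, Pinehurst 4, Claybrook 14, Stonebridge 3 (sum 29, leaving 3 seats).
Remainders in descending order: Claybrook 0.9540, Pinehurst 0.6170, Stonebridge 0.5285, Oakdale 0.5173, Rivermont 0.3833.
Largest remainders: Claybrook, Pinehurst, Stonebridge receive the extra seats.
Stonebridge receives 4.

4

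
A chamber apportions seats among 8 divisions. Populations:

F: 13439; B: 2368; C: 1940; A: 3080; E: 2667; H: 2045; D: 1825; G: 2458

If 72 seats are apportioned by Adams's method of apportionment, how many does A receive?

7

Standard divisor 29822/72 ≈ 414.194; standard quotas: F 32.446, B 5.717, C 4.684, A 7.436, E 6.439, H 4.937, D 4.406, G 5.934.
Rounding up gives 33, 6, 5, 8, 7, 5, 5, 6 = 75 seats, so the divisor must be adjusted.
With modified divisor 442: modified quotas F 30.405, B 5.357, C 4.389, A 6.968, E 6.034, H 4.627, D 4.129, G 5.561.
Rounding up: F 31, B 6, C 5, A 7, E 7, H 5, D 5, G 6 (total 72).
A receives 7.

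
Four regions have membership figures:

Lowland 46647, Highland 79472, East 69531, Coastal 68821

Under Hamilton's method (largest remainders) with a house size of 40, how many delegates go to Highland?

12

Standard divisor: 264471 ÷ 40 ≈ 6611.775.
Standard quotas: Lowland 7.0551, Highland 12.0198, East 10.5162, Coastal 10.4089.
Lower quotas: Lowland 7, Highland 12, East 10, Coastal 10 (sum 39, leaving 1 seat).
Remainders in descending order: East 0.5162, Coastal 0.4089, Lowland 0.0551, Highland 0.0198.
Largest remainder: East receives the extra seat.
Highland receives 12.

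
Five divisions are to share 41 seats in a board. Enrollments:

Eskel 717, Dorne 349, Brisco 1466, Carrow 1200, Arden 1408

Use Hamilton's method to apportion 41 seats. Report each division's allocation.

Standard divisor: 5140 ÷ 41 ≈ 125.366.
Standard quotas: Eskel 5.719, Dorne 2.784, Brisco 11.694, Carrow 9.572, Arden 11.231.
Lower quotas: Eskel 5, Dorne 2, Brisco 11, Carrow 9, Arden 11 (sum 38, leaving 3 seats).
Remainders in descending order: Dorne 0.784, Eskel 0.719, Brisco 0.694, Carrow 0.572, Arden 0.231.
Largest remainders: Dorne, Eskel, Brisco receive the extra seats.

Eskel 6, Dorne 3, Brisco 12, Carrow 9, Arden 11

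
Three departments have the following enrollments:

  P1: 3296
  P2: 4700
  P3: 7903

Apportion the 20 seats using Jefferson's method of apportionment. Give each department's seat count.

Standard divisor 15899/20 ≈ 794.95; standard quotas: P1 4.146, P2 5.912, P3 9.942.
Rounding down gives 4, 5, 9 = 18 seats, so the divisor must be adjusted.
With modified divisor 750: modified quotas P1 4.395, P2 6.267, P3 10.537.
Rounding down: P1 4, P2 6, P3 10 (total 20).

P1=4, P2=6, P3=10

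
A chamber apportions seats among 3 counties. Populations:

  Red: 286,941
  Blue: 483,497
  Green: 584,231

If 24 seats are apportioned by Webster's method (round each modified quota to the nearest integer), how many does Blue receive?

Standard divisor 1354669/24 ≈ 56444.542; standard quotas: Red 5.084, Blue 8.566, Green 10.351.
Rounding to the nearest integer gives Red 5, Blue 9, Green 10 — total 24, matching the house size, so no adjustment is needed.
Blue receives 9.

9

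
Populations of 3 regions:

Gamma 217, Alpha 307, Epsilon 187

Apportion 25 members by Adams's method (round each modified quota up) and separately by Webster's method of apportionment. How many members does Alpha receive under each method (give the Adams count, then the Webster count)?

Adams: Gamma 8, Alpha 10, Epsilon 7.
Webster: Gamma 8, Alpha 11, Epsilon 6.
Alpha gets 10 under Adams and 11 under Webster.

10 and 11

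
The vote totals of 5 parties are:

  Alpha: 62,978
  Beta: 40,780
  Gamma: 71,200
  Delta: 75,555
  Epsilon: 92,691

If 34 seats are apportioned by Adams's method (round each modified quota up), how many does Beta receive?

Standard divisor 343204/34 ≈ 10094.235; standard quotas: Alpha 6.239, Beta 4.040, Gamma 7.054, Delta 7.485, Epsilon 9.183.
Rounding up gives 7, 5, 8, 8, 10 = 38 seats, so the divisor must be adjusted.
With modified divisor 10600: modified quotas Alpha 5.941, Beta 3.847, Gamma 6.717, Delta 7.128, Epsilon 8.744.
Rounding up: Alpha 6, Beta 4, Gamma 7, Delta 8, Epsilon 9 (total 34).
Beta receives 4.

4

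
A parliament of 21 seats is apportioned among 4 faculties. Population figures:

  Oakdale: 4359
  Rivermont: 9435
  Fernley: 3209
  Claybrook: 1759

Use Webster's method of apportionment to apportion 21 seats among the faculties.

Oakdale: 5, Rivermont: 10, Fernley: 4, Claybrook: 2

Standard divisor 18762/21 ≈ 893.429; standard quotas: Oakdale 4.879, Rivermont 10.560, Fernley 3.592, Claybrook 1.969.
Rounding to the nearest integer gives 5, 11, 4, 2 = 22 seats, so the divisor must be adjusted.
With modified divisor 910: modified quotas Oakdale 4.790, Rivermont 10.368, Fernley 3.526, Claybrook 1.933.
Rounding to the nearest integer: Oakdale 5, Rivermont 10, Fernley 4, Claybrook 2 (total 21).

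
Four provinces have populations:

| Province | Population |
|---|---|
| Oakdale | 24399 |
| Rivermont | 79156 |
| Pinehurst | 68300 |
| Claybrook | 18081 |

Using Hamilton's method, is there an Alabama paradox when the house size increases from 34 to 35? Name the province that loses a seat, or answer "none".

Oakdale

At 34 seats: Oakdale 5, Rivermont 14, Pinehurst 12, Claybrook 3.
At 35 seats: Oakdale 4, Rivermont 15, Pinehurst 13, Claybrook 3.
Oakdale drops from 5 to 4.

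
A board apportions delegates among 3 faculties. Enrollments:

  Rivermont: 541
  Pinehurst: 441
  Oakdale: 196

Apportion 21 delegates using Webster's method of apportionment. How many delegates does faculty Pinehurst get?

8

Standard divisor 1178/21 ≈ 56.095; standard quotas: Rivermont 9.644, Pinehurst 7.862, Oakdale 3.494.
Rounding to the nearest integer gives Rivermont 10, Pinehurst 8, Oakdale 3 — total 21, matching the house size, so no adjustment is needed.
Pinehurst receives 8.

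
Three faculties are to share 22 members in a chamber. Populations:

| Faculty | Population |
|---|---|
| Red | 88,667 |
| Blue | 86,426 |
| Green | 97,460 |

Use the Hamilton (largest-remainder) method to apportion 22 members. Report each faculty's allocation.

The standard divisor is 272553/22 ≈ 12388.773.
Standard quotas: Red 7.1570, Blue 6.9762, Green 7.8668.
Lower quotas: Red 7, Blue 6, Green 7 (sum 20, leaving 2 seats).
Remainders in descending order: Blue 0.9762, Green 0.8668, Red 0.1570.
The surplus seats go to Blue, Green.

Red=7; Blue=7; Green=8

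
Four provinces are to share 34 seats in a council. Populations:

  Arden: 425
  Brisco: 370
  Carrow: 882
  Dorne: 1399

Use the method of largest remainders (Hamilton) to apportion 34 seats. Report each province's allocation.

Arden 5, Brisco 4, Carrow 10, Dorne 15

The standard divisor is 3076/34 ≈ 90.471.
Standard quotas: Arden 4.698, Brisco 4.090, Carrow 9.749, Dorne 15.464.
Lower quotas: Arden 4, Brisco 4, Carrow 9, Dorne 15 (sum 32, leaving 2 seats).
Remainders in descending order: Carrow 0.749, Arden 0.698, Dorne 0.464, Brisco 0.090.
The surplus seats go to Carrow, Arden.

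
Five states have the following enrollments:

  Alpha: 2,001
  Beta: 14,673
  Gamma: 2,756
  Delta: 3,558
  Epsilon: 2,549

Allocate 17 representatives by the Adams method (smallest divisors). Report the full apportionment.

Alpha: 2; Beta: 9; Gamma: 2; Delta: 2; Epsilon: 2

Standard divisor 25537/17 ≈ 1502.176; standard quotas: Alpha 1.332, Beta 9.768, Gamma 1.835, Delta 2.369, Epsilon 1.697.
Rounding up gives 2, 10, 2, 3, 2 = 19 seats, so the divisor must be adjusted.
With modified divisor 1800: modified quotas Alpha 1.112, Beta 8.152, Gamma 1.531, Delta 1.977, Epsilon 1.416.
Rounding up: Alpha 2, Beta 9, Gamma 2, Delta 2, Epsilon 2 (total 17).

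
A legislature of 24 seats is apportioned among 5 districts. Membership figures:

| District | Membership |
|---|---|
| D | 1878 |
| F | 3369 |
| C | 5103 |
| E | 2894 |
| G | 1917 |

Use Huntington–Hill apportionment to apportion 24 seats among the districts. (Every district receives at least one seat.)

With divisor 631: modified quotas D 2.976, F 5.339, C 8.087, E 4.586, G 3.038.
Geometric-mean thresholds: D √(2·3)=2.449, F √(5·6)=5.477, C √(8·9)=8.485, E √(4·5)=4.472, G √(3·4)=3.464.
Each quota rounded against its threshold gives D 3, F 5, C 8, E 5, G 3 (total 24).

D=3, F=5, C=8, E=5, G=3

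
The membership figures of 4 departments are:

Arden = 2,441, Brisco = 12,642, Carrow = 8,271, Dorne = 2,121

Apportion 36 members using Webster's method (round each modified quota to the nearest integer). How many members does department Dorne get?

3

Standard divisor 25475/36 ≈ 707.639; standard quotas: Arden 3.449, Brisco 17.865, Carrow 11.688, Dorne 2.997.
Rounding to the nearest integer gives Arden 3, Brisco 18, Carrow 12, Dorne 3 — total 36, matching the house size, so no adjustment is needed.
Dorne receives 3.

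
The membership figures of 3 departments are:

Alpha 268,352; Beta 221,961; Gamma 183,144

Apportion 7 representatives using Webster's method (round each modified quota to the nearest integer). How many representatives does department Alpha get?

Standard divisor 673457/7 ≈ 96208.143; standard quotas: Alpha 2.789, Beta 2.307, Gamma 1.904.
Rounding to the nearest integer gives Alpha 3, Beta 2, Gamma 2 — total 7, matching the house size, so no adjustment is needed.
Alpha receives 3.

3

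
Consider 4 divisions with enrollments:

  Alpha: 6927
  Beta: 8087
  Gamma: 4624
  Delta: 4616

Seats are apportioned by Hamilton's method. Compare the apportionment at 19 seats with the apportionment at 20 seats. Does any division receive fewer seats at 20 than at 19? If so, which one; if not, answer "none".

none

At 19 seats: Alpha 5, Beta 6, Gamma 4, Delta 4.
At 20 seats: Alpha 6, Beta 6, Gamma 4, Delta 4.
No division's allocation decreased.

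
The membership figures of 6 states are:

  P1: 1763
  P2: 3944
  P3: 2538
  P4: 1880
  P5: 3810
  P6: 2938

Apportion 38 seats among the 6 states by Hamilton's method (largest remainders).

P1: 4, P2: 9, P3: 6, P4: 4, P5: 8, P6: 7

The standard divisor is 16873/38 ≈ 444.026.
Standard quotas: P1 3.970, P2 8.882, P3 5.716, P4 4.234, P5 8.581, P6 6.617.
Lower quotas: P1 3, P2 8, P3 5, P4 4, P5 8, P6 6 (sum 34, leaving 4 seats).
Remainders in descending order: P1 0.970, P2 0.882, P3 0.716, P6 0.617, P5 0.581, P4 0.234.
The surplus seats go to P1, P2, P3, P6.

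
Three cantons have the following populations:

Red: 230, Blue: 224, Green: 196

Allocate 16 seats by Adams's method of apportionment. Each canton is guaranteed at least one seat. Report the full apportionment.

Red 6; Blue 5; Green 5

Standard divisor 650/16 ≈ 40.625; standard quotas: Red 5.662, Blue 5.514, Green 4.825.
Rounding up gives 6, 6, 5 = 17 seats, so the divisor must be adjusted.
With modified divisor 45: modified quotas Red 5.111, Blue 4.978, Green 4.356.
Rounding up: Red 6, Blue 5, Green 5 (total 16).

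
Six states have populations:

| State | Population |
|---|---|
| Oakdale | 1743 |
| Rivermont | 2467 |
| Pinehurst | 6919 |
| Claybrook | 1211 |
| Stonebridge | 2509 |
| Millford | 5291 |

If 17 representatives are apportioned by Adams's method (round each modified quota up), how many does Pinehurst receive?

6

Standard divisor 20140/17 ≈ 1184.706; standard quotas: Oakdale 1.471, Rivermont 2.082, Pinehurst 5.840, Claybrook 1.022, Stonebridge 2.118, Millford 4.466.
Rounding up gives 2, 3, 6, 2, 3, 5 = 21 seats, so the divisor must be adjusted.
With modified divisor 1350: modified quotas Oakdale 1.291, Rivermont 1.827, Pinehurst 5.125, Claybrook 0.897, Stonebridge 1.859, Millford 3.919.
Rounding up: Oakdale 2, Rivermont 2, Pinehurst 6, Claybrook 1, Stonebridge 2, Millford 4 (total 17).
Pinehurst receives 6.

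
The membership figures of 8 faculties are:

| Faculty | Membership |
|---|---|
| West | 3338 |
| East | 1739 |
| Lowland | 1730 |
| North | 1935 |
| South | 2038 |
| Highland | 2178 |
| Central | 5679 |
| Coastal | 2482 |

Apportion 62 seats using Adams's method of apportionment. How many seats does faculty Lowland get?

Standard divisor 21119/62 ≈ 340.629; standard quotas: West 9.800, East 5.105, Lowland 5.079, North 5.681, South 5.983, Highland 6.394, Central 16.672, Coastal 7.287.
Rounding up gives 10, 6, 6, 6, 6, 7, 17, 8 = 66 seats, so the divisor must be adjusted.
With modified divisor 360: modified quotas West 9.272, East 4.831, Lowland 4.806, North 5.375, South 5.661, Highland 6.050, Central 15.775, Coastal 6.894.
Rounding up: West 10, East 5, Lowland 5, North 6, South 6, Highland 7, Central 16, Coastal 7 (total 62).
Lowland receives 5.

5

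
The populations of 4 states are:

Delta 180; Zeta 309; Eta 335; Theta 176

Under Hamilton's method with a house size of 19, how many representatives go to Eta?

Standard divisor: 1000 ÷ 19 ≈ 52.632.
Standard quotas: Delta 3.420, Zeta 5.871, Eta 6.365, Theta 3.344.
Lower quotas: Delta 3, Zeta 5, Eta 6, Theta 3 (sum 17, leaving 2 seats).
Remainders in descending order: Zeta 0.871, Delta 0.420, Eta 0.365, Theta 0.344.
The surplus seats go to Zeta, Delta.
Eta receives 6.

6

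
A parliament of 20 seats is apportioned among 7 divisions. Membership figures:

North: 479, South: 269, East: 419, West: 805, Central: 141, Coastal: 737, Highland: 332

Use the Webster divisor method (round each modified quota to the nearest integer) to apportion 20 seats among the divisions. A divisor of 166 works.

North: 3; South: 2; East: 3; West: 5; Central: 1; Coastal: 4; Highland: 2

With modified divisor 166: modified quotas North 2.886, South 1.620, East 2.524, West 4.849, Central 0.849, Coastal 4.440, Highland 2.000.
Rounding to the nearest integer: North 3, South 2, East 3, West 5, Central 1, Coastal 4, Highland 2 (total 20).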